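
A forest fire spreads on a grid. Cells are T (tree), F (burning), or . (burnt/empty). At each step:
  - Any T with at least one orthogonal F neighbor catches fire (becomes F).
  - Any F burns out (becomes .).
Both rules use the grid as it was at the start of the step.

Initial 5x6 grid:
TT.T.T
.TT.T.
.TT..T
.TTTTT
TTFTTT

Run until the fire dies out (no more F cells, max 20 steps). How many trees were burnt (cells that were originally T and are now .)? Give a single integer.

Answer: 17

Derivation:
Step 1: +3 fires, +1 burnt (F count now 3)
Step 2: +5 fires, +3 burnt (F count now 5)
Step 3: +4 fires, +5 burnt (F count now 4)
Step 4: +2 fires, +4 burnt (F count now 2)
Step 5: +2 fires, +2 burnt (F count now 2)
Step 6: +1 fires, +2 burnt (F count now 1)
Step 7: +0 fires, +1 burnt (F count now 0)
Fire out after step 7
Initially T: 20, now '.': 27
Total burnt (originally-T cells now '.'): 17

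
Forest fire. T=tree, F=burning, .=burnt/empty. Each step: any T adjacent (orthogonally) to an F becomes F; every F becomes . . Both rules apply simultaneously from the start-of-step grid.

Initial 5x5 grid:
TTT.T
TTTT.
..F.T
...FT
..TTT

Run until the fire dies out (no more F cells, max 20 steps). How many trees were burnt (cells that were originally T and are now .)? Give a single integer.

Answer: 12

Derivation:
Step 1: +3 fires, +2 burnt (F count now 3)
Step 2: +6 fires, +3 burnt (F count now 6)
Step 3: +2 fires, +6 burnt (F count now 2)
Step 4: +1 fires, +2 burnt (F count now 1)
Step 5: +0 fires, +1 burnt (F count now 0)
Fire out after step 5
Initially T: 13, now '.': 24
Total burnt (originally-T cells now '.'): 12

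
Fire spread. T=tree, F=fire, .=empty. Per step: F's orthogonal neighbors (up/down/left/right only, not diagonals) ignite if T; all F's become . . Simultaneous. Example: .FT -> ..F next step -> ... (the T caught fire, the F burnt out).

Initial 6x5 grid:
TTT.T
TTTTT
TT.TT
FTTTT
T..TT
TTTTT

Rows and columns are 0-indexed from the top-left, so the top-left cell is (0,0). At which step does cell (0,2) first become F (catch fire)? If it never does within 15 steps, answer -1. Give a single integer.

Step 1: cell (0,2)='T' (+3 fires, +1 burnt)
Step 2: cell (0,2)='T' (+4 fires, +3 burnt)
Step 3: cell (0,2)='T' (+4 fires, +4 burnt)
Step 4: cell (0,2)='T' (+6 fires, +4 burnt)
Step 5: cell (0,2)='F' (+5 fires, +6 burnt)
  -> target ignites at step 5
Step 6: cell (0,2)='.' (+2 fires, +5 burnt)
Step 7: cell (0,2)='.' (+1 fires, +2 burnt)
Step 8: cell (0,2)='.' (+0 fires, +1 burnt)
  fire out at step 8

5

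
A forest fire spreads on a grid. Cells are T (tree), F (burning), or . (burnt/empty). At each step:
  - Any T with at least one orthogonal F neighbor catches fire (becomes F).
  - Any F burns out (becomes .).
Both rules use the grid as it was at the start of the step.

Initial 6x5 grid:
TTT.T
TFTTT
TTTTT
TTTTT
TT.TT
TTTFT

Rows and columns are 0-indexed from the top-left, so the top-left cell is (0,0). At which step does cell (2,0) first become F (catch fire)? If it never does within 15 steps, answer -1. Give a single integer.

Step 1: cell (2,0)='T' (+7 fires, +2 burnt)
Step 2: cell (2,0)='F' (+9 fires, +7 burnt)
  -> target ignites at step 2
Step 3: cell (2,0)='.' (+7 fires, +9 burnt)
Step 4: cell (2,0)='.' (+3 fires, +7 burnt)
Step 5: cell (2,0)='.' (+0 fires, +3 burnt)
  fire out at step 5

2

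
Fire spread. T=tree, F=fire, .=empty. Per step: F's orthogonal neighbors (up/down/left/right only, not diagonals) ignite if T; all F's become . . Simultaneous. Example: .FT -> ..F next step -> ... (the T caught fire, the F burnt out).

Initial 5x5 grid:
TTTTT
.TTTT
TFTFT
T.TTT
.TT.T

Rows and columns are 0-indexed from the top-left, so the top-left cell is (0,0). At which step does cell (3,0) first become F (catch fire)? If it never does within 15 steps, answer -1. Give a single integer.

Step 1: cell (3,0)='T' (+6 fires, +2 burnt)
Step 2: cell (3,0)='F' (+7 fires, +6 burnt)
  -> target ignites at step 2
Step 3: cell (3,0)='.' (+5 fires, +7 burnt)
Step 4: cell (3,0)='.' (+1 fires, +5 burnt)
Step 5: cell (3,0)='.' (+0 fires, +1 burnt)
  fire out at step 5

2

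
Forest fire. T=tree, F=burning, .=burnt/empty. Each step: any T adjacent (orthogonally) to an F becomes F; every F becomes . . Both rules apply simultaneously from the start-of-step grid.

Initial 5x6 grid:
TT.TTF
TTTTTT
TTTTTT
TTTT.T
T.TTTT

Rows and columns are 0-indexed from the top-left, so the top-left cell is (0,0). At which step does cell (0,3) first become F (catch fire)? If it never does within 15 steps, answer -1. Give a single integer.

Step 1: cell (0,3)='T' (+2 fires, +1 burnt)
Step 2: cell (0,3)='F' (+3 fires, +2 burnt)
  -> target ignites at step 2
Step 3: cell (0,3)='.' (+3 fires, +3 burnt)
Step 4: cell (0,3)='.' (+3 fires, +3 burnt)
Step 5: cell (0,3)='.' (+4 fires, +3 burnt)
Step 6: cell (0,3)='.' (+5 fires, +4 burnt)
Step 7: cell (0,3)='.' (+4 fires, +5 burnt)
Step 8: cell (0,3)='.' (+1 fires, +4 burnt)
Step 9: cell (0,3)='.' (+1 fires, +1 burnt)
Step 10: cell (0,3)='.' (+0 fires, +1 burnt)
  fire out at step 10

2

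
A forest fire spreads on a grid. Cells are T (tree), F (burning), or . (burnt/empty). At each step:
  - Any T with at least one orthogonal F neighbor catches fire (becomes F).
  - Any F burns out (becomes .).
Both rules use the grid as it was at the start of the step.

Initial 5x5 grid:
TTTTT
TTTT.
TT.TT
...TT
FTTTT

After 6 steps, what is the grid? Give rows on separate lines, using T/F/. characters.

Step 1: 1 trees catch fire, 1 burn out
  TTTTT
  TTTT.
  TT.TT
  ...TT
  .FTTT
Step 2: 1 trees catch fire, 1 burn out
  TTTTT
  TTTT.
  TT.TT
  ...TT
  ..FTT
Step 3: 1 trees catch fire, 1 burn out
  TTTTT
  TTTT.
  TT.TT
  ...TT
  ...FT
Step 4: 2 trees catch fire, 1 burn out
  TTTTT
  TTTT.
  TT.TT
  ...FT
  ....F
Step 5: 2 trees catch fire, 2 burn out
  TTTTT
  TTTT.
  TT.FT
  ....F
  .....
Step 6: 2 trees catch fire, 2 burn out
  TTTTT
  TTTF.
  TT..F
  .....
  .....

TTTTT
TTTF.
TT..F
.....
.....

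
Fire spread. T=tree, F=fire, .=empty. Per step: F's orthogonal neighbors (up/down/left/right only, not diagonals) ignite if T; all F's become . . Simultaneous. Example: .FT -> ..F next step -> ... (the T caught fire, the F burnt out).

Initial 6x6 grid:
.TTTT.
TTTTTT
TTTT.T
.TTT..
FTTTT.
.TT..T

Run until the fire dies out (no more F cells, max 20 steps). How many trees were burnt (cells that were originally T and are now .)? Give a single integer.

Step 1: +1 fires, +1 burnt (F count now 1)
Step 2: +3 fires, +1 burnt (F count now 3)
Step 3: +4 fires, +3 burnt (F count now 4)
Step 4: +5 fires, +4 burnt (F count now 5)
Step 5: +4 fires, +5 burnt (F count now 4)
Step 6: +2 fires, +4 burnt (F count now 2)
Step 7: +2 fires, +2 burnt (F count now 2)
Step 8: +2 fires, +2 burnt (F count now 2)
Step 9: +1 fires, +2 burnt (F count now 1)
Step 10: +0 fires, +1 burnt (F count now 0)
Fire out after step 10
Initially T: 25, now '.': 35
Total burnt (originally-T cells now '.'): 24

Answer: 24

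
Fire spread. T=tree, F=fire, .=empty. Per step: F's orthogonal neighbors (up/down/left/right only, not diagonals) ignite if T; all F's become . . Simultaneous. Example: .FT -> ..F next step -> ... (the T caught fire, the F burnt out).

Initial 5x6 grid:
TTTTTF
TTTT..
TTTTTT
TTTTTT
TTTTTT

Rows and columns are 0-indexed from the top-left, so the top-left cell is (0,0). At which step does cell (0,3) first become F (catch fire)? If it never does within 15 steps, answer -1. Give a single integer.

Step 1: cell (0,3)='T' (+1 fires, +1 burnt)
Step 2: cell (0,3)='F' (+1 fires, +1 burnt)
  -> target ignites at step 2
Step 3: cell (0,3)='.' (+2 fires, +1 burnt)
Step 4: cell (0,3)='.' (+3 fires, +2 burnt)
Step 5: cell (0,3)='.' (+5 fires, +3 burnt)
Step 6: cell (0,3)='.' (+6 fires, +5 burnt)
Step 7: cell (0,3)='.' (+5 fires, +6 burnt)
Step 8: cell (0,3)='.' (+3 fires, +5 burnt)
Step 9: cell (0,3)='.' (+1 fires, +3 burnt)
Step 10: cell (0,3)='.' (+0 fires, +1 burnt)
  fire out at step 10

2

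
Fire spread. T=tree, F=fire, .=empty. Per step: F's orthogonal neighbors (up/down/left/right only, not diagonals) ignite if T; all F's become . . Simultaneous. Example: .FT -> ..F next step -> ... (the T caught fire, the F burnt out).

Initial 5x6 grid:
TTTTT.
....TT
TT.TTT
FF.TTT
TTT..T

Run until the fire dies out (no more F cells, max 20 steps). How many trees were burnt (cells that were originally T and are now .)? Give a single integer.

Step 1: +4 fires, +2 burnt (F count now 4)
Step 2: +1 fires, +4 burnt (F count now 1)
Step 3: +0 fires, +1 burnt (F count now 0)
Fire out after step 3
Initially T: 19, now '.': 16
Total burnt (originally-T cells now '.'): 5

Answer: 5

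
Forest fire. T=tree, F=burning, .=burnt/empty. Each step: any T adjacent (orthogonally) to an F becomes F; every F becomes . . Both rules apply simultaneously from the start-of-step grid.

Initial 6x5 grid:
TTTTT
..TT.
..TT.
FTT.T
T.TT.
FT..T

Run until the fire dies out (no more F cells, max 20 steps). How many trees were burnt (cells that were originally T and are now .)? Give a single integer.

Step 1: +3 fires, +2 burnt (F count now 3)
Step 2: +1 fires, +3 burnt (F count now 1)
Step 3: +2 fires, +1 burnt (F count now 2)
Step 4: +3 fires, +2 burnt (F count now 3)
Step 5: +2 fires, +3 burnt (F count now 2)
Step 6: +2 fires, +2 burnt (F count now 2)
Step 7: +2 fires, +2 burnt (F count now 2)
Step 8: +0 fires, +2 burnt (F count now 0)
Fire out after step 8
Initially T: 17, now '.': 28
Total burnt (originally-T cells now '.'): 15

Answer: 15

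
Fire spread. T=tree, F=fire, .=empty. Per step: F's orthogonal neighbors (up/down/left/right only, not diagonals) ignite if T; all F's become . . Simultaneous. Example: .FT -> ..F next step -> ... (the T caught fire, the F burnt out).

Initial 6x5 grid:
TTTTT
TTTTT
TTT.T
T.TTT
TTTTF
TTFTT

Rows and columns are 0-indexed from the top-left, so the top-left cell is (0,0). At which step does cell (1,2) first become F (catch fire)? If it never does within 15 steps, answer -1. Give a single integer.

Step 1: cell (1,2)='T' (+6 fires, +2 burnt)
Step 2: cell (1,2)='T' (+5 fires, +6 burnt)
Step 3: cell (1,2)='T' (+3 fires, +5 burnt)
Step 4: cell (1,2)='F' (+5 fires, +3 burnt)
  -> target ignites at step 4
Step 5: cell (1,2)='.' (+4 fires, +5 burnt)
Step 6: cell (1,2)='.' (+2 fires, +4 burnt)
Step 7: cell (1,2)='.' (+1 fires, +2 burnt)
Step 8: cell (1,2)='.' (+0 fires, +1 burnt)
  fire out at step 8

4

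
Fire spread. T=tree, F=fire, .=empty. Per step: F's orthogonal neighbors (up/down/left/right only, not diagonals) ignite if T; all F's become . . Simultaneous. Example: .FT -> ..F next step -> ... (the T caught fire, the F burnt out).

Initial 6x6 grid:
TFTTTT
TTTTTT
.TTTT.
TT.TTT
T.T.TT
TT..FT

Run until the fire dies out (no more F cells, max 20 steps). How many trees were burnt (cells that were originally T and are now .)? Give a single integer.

Step 1: +5 fires, +2 burnt (F count now 5)
Step 2: +6 fires, +5 burnt (F count now 6)
Step 3: +7 fires, +6 burnt (F count now 7)
Step 4: +4 fires, +7 burnt (F count now 4)
Step 5: +2 fires, +4 burnt (F count now 2)
Step 6: +1 fires, +2 burnt (F count now 1)
Step 7: +1 fires, +1 burnt (F count now 1)
Step 8: +0 fires, +1 burnt (F count now 0)
Fire out after step 8
Initially T: 27, now '.': 35
Total burnt (originally-T cells now '.'): 26

Answer: 26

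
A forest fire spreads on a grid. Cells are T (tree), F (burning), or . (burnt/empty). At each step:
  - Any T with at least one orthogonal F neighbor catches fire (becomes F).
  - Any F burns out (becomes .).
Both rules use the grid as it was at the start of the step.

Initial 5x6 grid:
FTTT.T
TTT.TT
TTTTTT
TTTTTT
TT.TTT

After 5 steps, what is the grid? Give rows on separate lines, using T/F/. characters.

Step 1: 2 trees catch fire, 1 burn out
  .FTT.T
  FTT.TT
  TTTTTT
  TTTTTT
  TT.TTT
Step 2: 3 trees catch fire, 2 burn out
  ..FT.T
  .FT.TT
  FTTTTT
  TTTTTT
  TT.TTT
Step 3: 4 trees catch fire, 3 burn out
  ...F.T
  ..F.TT
  .FTTTT
  FTTTTT
  TT.TTT
Step 4: 3 trees catch fire, 4 burn out
  .....T
  ....TT
  ..FTTT
  .FTTTT
  FT.TTT
Step 5: 3 trees catch fire, 3 burn out
  .....T
  ....TT
  ...FTT
  ..FTTT
  .F.TTT

.....T
....TT
...FTT
..FTTT
.F.TTT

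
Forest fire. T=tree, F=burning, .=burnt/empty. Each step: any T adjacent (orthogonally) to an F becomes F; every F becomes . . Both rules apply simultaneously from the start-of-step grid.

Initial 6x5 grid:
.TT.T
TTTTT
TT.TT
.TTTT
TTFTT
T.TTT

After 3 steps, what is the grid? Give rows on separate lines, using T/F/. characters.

Step 1: 4 trees catch fire, 1 burn out
  .TT.T
  TTTTT
  TT.TT
  .TFTT
  TF.FT
  T.FTT
Step 2: 5 trees catch fire, 4 burn out
  .TT.T
  TTTTT
  TT.TT
  .F.FT
  F...F
  T..FT
Step 3: 5 trees catch fire, 5 burn out
  .TT.T
  TTTTT
  TF.FT
  ....F
  .....
  F...F

.TT.T
TTTTT
TF.FT
....F
.....
F...F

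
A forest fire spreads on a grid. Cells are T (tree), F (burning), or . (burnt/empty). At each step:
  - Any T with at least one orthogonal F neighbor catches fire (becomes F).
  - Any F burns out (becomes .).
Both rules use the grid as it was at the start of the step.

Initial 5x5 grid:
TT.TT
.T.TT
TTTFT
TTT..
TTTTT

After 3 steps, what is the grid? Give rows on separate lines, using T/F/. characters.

Step 1: 3 trees catch fire, 1 burn out
  TT.TT
  .T.FT
  TTF.F
  TTT..
  TTTTT
Step 2: 4 trees catch fire, 3 burn out
  TT.FT
  .T..F
  TF...
  TTF..
  TTTTT
Step 3: 5 trees catch fire, 4 burn out
  TT..F
  .F...
  F....
  TF...
  TTFTT

TT..F
.F...
F....
TF...
TTFTT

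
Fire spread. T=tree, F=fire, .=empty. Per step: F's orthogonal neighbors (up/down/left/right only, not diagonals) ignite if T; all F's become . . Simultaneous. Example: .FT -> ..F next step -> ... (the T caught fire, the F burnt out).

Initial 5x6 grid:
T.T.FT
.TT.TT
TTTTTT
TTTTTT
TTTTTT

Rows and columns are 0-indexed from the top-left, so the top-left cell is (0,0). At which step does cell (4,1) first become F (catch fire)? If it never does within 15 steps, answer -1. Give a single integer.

Step 1: cell (4,1)='T' (+2 fires, +1 burnt)
Step 2: cell (4,1)='T' (+2 fires, +2 burnt)
Step 3: cell (4,1)='T' (+3 fires, +2 burnt)
Step 4: cell (4,1)='T' (+4 fires, +3 burnt)
Step 5: cell (4,1)='T' (+5 fires, +4 burnt)
Step 6: cell (4,1)='T' (+5 fires, +5 burnt)
Step 7: cell (4,1)='F' (+2 fires, +5 burnt)
  -> target ignites at step 7
Step 8: cell (4,1)='.' (+1 fires, +2 burnt)
Step 9: cell (4,1)='.' (+0 fires, +1 burnt)
  fire out at step 9

7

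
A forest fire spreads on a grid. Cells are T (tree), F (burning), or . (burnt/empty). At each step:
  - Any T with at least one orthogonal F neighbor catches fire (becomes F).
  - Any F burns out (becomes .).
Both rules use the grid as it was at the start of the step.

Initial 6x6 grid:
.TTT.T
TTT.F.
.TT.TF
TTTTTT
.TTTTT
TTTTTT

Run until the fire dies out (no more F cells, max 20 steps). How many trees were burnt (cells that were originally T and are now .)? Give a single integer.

Step 1: +2 fires, +2 burnt (F count now 2)
Step 2: +2 fires, +2 burnt (F count now 2)
Step 3: +3 fires, +2 burnt (F count now 3)
Step 4: +3 fires, +3 burnt (F count now 3)
Step 5: +4 fires, +3 burnt (F count now 4)
Step 6: +5 fires, +4 burnt (F count now 5)
Step 7: +3 fires, +5 burnt (F count now 3)
Step 8: +4 fires, +3 burnt (F count now 4)
Step 9: +0 fires, +4 burnt (F count now 0)
Fire out after step 9
Initially T: 27, now '.': 35
Total burnt (originally-T cells now '.'): 26

Answer: 26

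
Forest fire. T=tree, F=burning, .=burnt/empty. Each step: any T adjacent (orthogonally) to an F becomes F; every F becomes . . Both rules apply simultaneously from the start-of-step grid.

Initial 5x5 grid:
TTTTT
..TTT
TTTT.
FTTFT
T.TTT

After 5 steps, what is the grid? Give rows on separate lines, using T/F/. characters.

Step 1: 7 trees catch fire, 2 burn out
  TTTTT
  ..TTT
  FTTF.
  .FF.F
  F.TFT
Step 2: 5 trees catch fire, 7 burn out
  TTTTT
  ..TFT
  .FF..
  .....
  ..F.F
Step 3: 3 trees catch fire, 5 burn out
  TTTFT
  ..F.F
  .....
  .....
  .....
Step 4: 2 trees catch fire, 3 burn out
  TTF.F
  .....
  .....
  .....
  .....
Step 5: 1 trees catch fire, 2 burn out
  TF...
  .....
  .....
  .....
  .....

TF...
.....
.....
.....
.....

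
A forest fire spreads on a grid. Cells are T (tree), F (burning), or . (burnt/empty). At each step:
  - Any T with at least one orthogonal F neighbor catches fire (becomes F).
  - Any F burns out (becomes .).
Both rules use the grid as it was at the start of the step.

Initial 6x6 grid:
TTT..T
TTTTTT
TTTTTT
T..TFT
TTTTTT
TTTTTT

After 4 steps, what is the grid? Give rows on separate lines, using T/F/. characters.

Step 1: 4 trees catch fire, 1 burn out
  TTT..T
  TTTTTT
  TTTTFT
  T..F.F
  TTTTFT
  TTTTTT
Step 2: 6 trees catch fire, 4 burn out
  TTT..T
  TTTTFT
  TTTF.F
  T.....
  TTTF.F
  TTTTFT
Step 3: 6 trees catch fire, 6 burn out
  TTT..T
  TTTF.F
  TTF...
  T.....
  TTF...
  TTTF.F
Step 4: 5 trees catch fire, 6 burn out
  TTT..F
  TTF...
  TF....
  T.....
  TF....
  TTF...

TTT..F
TTF...
TF....
T.....
TF....
TTF...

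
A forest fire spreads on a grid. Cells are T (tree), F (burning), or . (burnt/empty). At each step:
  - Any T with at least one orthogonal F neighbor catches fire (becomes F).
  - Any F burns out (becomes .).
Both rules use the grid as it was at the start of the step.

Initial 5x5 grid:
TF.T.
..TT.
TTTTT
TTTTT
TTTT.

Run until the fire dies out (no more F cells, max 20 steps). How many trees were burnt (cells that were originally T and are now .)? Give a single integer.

Step 1: +1 fires, +1 burnt (F count now 1)
Step 2: +0 fires, +1 burnt (F count now 0)
Fire out after step 2
Initially T: 18, now '.': 8
Total burnt (originally-T cells now '.'): 1

Answer: 1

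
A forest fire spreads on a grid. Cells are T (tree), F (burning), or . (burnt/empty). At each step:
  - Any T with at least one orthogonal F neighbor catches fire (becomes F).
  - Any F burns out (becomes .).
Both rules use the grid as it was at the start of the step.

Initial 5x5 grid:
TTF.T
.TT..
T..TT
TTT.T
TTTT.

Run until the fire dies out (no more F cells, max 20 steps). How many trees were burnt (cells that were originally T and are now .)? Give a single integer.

Answer: 4

Derivation:
Step 1: +2 fires, +1 burnt (F count now 2)
Step 2: +2 fires, +2 burnt (F count now 2)
Step 3: +0 fires, +2 burnt (F count now 0)
Fire out after step 3
Initially T: 16, now '.': 13
Total burnt (originally-T cells now '.'): 4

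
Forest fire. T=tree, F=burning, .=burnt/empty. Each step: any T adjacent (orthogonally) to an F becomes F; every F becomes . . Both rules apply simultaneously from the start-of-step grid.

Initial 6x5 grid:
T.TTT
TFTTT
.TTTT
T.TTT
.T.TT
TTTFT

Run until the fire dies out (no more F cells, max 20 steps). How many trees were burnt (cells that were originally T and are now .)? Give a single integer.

Step 1: +6 fires, +2 burnt (F count now 6)
Step 2: +7 fires, +6 burnt (F count now 7)
Step 3: +7 fires, +7 burnt (F count now 7)
Step 4: +2 fires, +7 burnt (F count now 2)
Step 5: +0 fires, +2 burnt (F count now 0)
Fire out after step 5
Initially T: 23, now '.': 29
Total burnt (originally-T cells now '.'): 22

Answer: 22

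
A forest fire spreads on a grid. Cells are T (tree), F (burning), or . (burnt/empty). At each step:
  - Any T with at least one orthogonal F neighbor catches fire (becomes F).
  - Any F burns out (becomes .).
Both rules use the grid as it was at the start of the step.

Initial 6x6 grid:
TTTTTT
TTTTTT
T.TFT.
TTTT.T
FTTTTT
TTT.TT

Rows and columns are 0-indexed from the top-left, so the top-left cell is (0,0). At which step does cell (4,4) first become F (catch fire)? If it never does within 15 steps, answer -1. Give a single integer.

Step 1: cell (4,4)='T' (+7 fires, +2 burnt)
Step 2: cell (4,4)='T' (+9 fires, +7 burnt)
Step 3: cell (4,4)='F' (+7 fires, +9 burnt)
  -> target ignites at step 3
Step 4: cell (4,4)='.' (+5 fires, +7 burnt)
Step 5: cell (4,4)='.' (+2 fires, +5 burnt)
Step 6: cell (4,4)='.' (+0 fires, +2 burnt)
  fire out at step 6

3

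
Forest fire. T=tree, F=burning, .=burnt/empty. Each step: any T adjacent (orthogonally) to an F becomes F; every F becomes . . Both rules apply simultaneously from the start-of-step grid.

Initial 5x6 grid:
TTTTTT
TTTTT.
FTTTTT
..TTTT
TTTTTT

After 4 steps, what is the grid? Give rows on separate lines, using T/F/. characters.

Step 1: 2 trees catch fire, 1 burn out
  TTTTTT
  FTTTT.
  .FTTTT
  ..TTTT
  TTTTTT
Step 2: 3 trees catch fire, 2 burn out
  FTTTTT
  .FTTT.
  ..FTTT
  ..TTTT
  TTTTTT
Step 3: 4 trees catch fire, 3 burn out
  .FTTTT
  ..FTT.
  ...FTT
  ..FTTT
  TTTTTT
Step 4: 5 trees catch fire, 4 burn out
  ..FTTT
  ...FT.
  ....FT
  ...FTT
  TTFTTT

..FTTT
...FT.
....FT
...FTT
TTFTTT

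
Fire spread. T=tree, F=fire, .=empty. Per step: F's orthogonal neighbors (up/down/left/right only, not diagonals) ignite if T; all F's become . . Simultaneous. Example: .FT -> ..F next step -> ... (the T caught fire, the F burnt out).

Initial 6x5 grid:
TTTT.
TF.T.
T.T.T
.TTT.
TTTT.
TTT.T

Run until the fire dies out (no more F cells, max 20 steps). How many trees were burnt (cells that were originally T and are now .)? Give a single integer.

Answer: 7

Derivation:
Step 1: +2 fires, +1 burnt (F count now 2)
Step 2: +3 fires, +2 burnt (F count now 3)
Step 3: +1 fires, +3 burnt (F count now 1)
Step 4: +1 fires, +1 burnt (F count now 1)
Step 5: +0 fires, +1 burnt (F count now 0)
Fire out after step 5
Initially T: 20, now '.': 17
Total burnt (originally-T cells now '.'): 7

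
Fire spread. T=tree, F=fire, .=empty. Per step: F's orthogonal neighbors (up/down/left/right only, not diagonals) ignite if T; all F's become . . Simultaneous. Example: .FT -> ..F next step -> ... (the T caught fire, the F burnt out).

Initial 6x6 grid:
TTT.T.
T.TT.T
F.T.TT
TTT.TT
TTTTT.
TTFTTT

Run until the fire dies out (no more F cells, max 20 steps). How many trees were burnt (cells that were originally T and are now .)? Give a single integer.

Answer: 25

Derivation:
Step 1: +5 fires, +2 burnt (F count now 5)
Step 2: +8 fires, +5 burnt (F count now 8)
Step 3: +4 fires, +8 burnt (F count now 4)
Step 4: +3 fires, +4 burnt (F count now 3)
Step 5: +3 fires, +3 burnt (F count now 3)
Step 6: +1 fires, +3 burnt (F count now 1)
Step 7: +1 fires, +1 burnt (F count now 1)
Step 8: +0 fires, +1 burnt (F count now 0)
Fire out after step 8
Initially T: 26, now '.': 35
Total burnt (originally-T cells now '.'): 25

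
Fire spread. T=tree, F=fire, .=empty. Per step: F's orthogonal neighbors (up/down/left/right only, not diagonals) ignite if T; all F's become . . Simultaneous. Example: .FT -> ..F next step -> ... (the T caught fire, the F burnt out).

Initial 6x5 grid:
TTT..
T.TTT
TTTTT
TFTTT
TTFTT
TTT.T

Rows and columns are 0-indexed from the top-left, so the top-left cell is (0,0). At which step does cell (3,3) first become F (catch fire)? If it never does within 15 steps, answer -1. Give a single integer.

Step 1: cell (3,3)='T' (+6 fires, +2 burnt)
Step 2: cell (3,3)='F' (+6 fires, +6 burnt)
  -> target ignites at step 2
Step 3: cell (3,3)='.' (+6 fires, +6 burnt)
Step 4: cell (3,3)='.' (+4 fires, +6 burnt)
Step 5: cell (3,3)='.' (+2 fires, +4 burnt)
Step 6: cell (3,3)='.' (+0 fires, +2 burnt)
  fire out at step 6

2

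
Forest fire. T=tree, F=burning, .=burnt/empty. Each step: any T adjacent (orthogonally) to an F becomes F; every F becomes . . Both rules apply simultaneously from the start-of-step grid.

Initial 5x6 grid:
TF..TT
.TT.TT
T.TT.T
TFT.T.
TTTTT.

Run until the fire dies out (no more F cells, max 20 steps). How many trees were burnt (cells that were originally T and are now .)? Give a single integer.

Step 1: +5 fires, +2 burnt (F count now 5)
Step 2: +5 fires, +5 burnt (F count now 5)
Step 3: +2 fires, +5 burnt (F count now 2)
Step 4: +1 fires, +2 burnt (F count now 1)
Step 5: +1 fires, +1 burnt (F count now 1)
Step 6: +0 fires, +1 burnt (F count now 0)
Fire out after step 6
Initially T: 19, now '.': 25
Total burnt (originally-T cells now '.'): 14

Answer: 14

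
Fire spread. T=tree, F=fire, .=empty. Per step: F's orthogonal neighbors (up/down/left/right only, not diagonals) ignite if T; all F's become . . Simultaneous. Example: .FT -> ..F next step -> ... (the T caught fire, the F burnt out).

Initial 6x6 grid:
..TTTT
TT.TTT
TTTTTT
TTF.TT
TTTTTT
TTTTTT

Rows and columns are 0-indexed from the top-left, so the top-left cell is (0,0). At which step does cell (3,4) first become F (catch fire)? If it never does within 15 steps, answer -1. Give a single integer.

Step 1: cell (3,4)='T' (+3 fires, +1 burnt)
Step 2: cell (3,4)='T' (+6 fires, +3 burnt)
Step 3: cell (3,4)='T' (+8 fires, +6 burnt)
Step 4: cell (3,4)='F' (+8 fires, +8 burnt)
  -> target ignites at step 4
Step 5: cell (3,4)='.' (+5 fires, +8 burnt)
Step 6: cell (3,4)='.' (+1 fires, +5 burnt)
Step 7: cell (3,4)='.' (+0 fires, +1 burnt)
  fire out at step 7

4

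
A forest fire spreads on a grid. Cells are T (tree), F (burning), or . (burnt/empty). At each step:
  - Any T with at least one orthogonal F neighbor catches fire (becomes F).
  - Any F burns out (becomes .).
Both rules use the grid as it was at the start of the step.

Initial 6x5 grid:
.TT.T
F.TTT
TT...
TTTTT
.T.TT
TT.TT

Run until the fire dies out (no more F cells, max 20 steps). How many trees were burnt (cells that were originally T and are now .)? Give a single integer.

Answer: 14

Derivation:
Step 1: +1 fires, +1 burnt (F count now 1)
Step 2: +2 fires, +1 burnt (F count now 2)
Step 3: +1 fires, +2 burnt (F count now 1)
Step 4: +2 fires, +1 burnt (F count now 2)
Step 5: +2 fires, +2 burnt (F count now 2)
Step 6: +3 fires, +2 burnt (F count now 3)
Step 7: +2 fires, +3 burnt (F count now 2)
Step 8: +1 fires, +2 burnt (F count now 1)
Step 9: +0 fires, +1 burnt (F count now 0)
Fire out after step 9
Initially T: 20, now '.': 24
Total burnt (originally-T cells now '.'): 14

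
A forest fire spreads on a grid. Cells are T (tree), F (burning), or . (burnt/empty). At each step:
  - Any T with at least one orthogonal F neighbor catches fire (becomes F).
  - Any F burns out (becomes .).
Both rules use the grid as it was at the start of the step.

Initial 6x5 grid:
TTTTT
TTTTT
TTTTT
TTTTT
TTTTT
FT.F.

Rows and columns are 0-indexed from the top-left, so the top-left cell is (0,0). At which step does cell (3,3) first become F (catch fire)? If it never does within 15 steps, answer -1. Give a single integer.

Step 1: cell (3,3)='T' (+3 fires, +2 burnt)
Step 2: cell (3,3)='F' (+5 fires, +3 burnt)
  -> target ignites at step 2
Step 3: cell (3,3)='.' (+5 fires, +5 burnt)
Step 4: cell (3,3)='.' (+5 fires, +5 burnt)
Step 5: cell (3,3)='.' (+5 fires, +5 burnt)
Step 6: cell (3,3)='.' (+3 fires, +5 burnt)
Step 7: cell (3,3)='.' (+0 fires, +3 burnt)
  fire out at step 7

2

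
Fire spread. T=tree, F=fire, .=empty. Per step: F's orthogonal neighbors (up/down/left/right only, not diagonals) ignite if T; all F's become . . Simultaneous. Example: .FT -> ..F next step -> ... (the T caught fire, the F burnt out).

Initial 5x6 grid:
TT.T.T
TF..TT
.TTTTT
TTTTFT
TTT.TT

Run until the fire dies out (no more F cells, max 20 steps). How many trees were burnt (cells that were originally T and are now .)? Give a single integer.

Answer: 21

Derivation:
Step 1: +7 fires, +2 burnt (F count now 7)
Step 2: +8 fires, +7 burnt (F count now 8)
Step 3: +4 fires, +8 burnt (F count now 4)
Step 4: +2 fires, +4 burnt (F count now 2)
Step 5: +0 fires, +2 burnt (F count now 0)
Fire out after step 5
Initially T: 22, now '.': 29
Total burnt (originally-T cells now '.'): 21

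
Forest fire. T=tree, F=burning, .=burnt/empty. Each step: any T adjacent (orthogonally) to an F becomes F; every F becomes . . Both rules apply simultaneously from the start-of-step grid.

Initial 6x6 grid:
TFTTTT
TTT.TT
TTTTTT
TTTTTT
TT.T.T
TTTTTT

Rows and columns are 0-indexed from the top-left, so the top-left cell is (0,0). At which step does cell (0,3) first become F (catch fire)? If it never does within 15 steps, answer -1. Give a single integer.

Step 1: cell (0,3)='T' (+3 fires, +1 burnt)
Step 2: cell (0,3)='F' (+4 fires, +3 burnt)
  -> target ignites at step 2
Step 3: cell (0,3)='.' (+4 fires, +4 burnt)
Step 4: cell (0,3)='.' (+6 fires, +4 burnt)
Step 5: cell (0,3)='.' (+5 fires, +6 burnt)
Step 6: cell (0,3)='.' (+5 fires, +5 burnt)
Step 7: cell (0,3)='.' (+2 fires, +5 burnt)
Step 8: cell (0,3)='.' (+2 fires, +2 burnt)
Step 9: cell (0,3)='.' (+1 fires, +2 burnt)
Step 10: cell (0,3)='.' (+0 fires, +1 burnt)
  fire out at step 10

2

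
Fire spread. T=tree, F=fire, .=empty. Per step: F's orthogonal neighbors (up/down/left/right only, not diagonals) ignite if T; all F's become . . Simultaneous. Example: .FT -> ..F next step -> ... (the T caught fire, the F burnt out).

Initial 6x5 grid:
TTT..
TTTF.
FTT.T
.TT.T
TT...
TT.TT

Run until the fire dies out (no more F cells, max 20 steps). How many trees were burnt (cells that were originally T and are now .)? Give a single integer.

Step 1: +3 fires, +2 burnt (F count now 3)
Step 2: +5 fires, +3 burnt (F count now 5)
Step 3: +3 fires, +5 burnt (F count now 3)
Step 4: +2 fires, +3 burnt (F count now 2)
Step 5: +1 fires, +2 burnt (F count now 1)
Step 6: +0 fires, +1 burnt (F count now 0)
Fire out after step 6
Initially T: 18, now '.': 26
Total burnt (originally-T cells now '.'): 14

Answer: 14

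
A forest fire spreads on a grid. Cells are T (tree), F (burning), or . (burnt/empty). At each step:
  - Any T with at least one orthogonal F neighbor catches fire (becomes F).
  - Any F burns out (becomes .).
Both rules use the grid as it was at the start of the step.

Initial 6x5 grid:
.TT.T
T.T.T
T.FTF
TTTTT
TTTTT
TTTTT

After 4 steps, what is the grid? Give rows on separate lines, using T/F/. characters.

Step 1: 5 trees catch fire, 2 burn out
  .TT.T
  T.F.F
  T..F.
  TTFTF
  TTTTT
  TTTTT
Step 2: 6 trees catch fire, 5 burn out
  .TF.F
  T....
  T....
  TF.F.
  TTFTF
  TTTTT
Step 3: 6 trees catch fire, 6 burn out
  .F...
  T....
  T....
  F....
  TF.F.
  TTFTF
Step 4: 4 trees catch fire, 6 burn out
  .....
  T....
  F....
  .....
  F....
  TF.F.

.....
T....
F....
.....
F....
TF.F.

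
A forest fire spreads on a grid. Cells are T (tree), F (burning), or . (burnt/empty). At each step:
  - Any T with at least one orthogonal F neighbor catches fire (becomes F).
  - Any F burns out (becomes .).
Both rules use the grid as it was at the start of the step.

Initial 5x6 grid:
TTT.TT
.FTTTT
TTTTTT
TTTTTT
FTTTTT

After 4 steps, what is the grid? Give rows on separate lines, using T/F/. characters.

Step 1: 5 trees catch fire, 2 burn out
  TFT.TT
  ..FTTT
  TFTTTT
  FTTTTT
  .FTTTT
Step 2: 7 trees catch fire, 5 burn out
  F.F.TT
  ...FTT
  F.FTTT
  .FTTTT
  ..FTTT
Step 3: 4 trees catch fire, 7 burn out
  ....TT
  ....FT
  ...FTT
  ..FTTT
  ...FTT
Step 4: 5 trees catch fire, 4 burn out
  ....FT
  .....F
  ....FT
  ...FTT
  ....FT

....FT
.....F
....FT
...FTT
....FT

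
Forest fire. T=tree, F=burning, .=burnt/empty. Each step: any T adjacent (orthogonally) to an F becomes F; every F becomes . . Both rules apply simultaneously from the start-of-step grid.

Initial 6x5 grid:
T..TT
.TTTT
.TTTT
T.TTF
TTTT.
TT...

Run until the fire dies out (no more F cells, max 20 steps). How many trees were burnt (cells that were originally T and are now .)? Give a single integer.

Answer: 19

Derivation:
Step 1: +2 fires, +1 burnt (F count now 2)
Step 2: +4 fires, +2 burnt (F count now 4)
Step 3: +4 fires, +4 burnt (F count now 4)
Step 4: +4 fires, +4 burnt (F count now 4)
Step 5: +3 fires, +4 burnt (F count now 3)
Step 6: +2 fires, +3 burnt (F count now 2)
Step 7: +0 fires, +2 burnt (F count now 0)
Fire out after step 7
Initially T: 20, now '.': 29
Total burnt (originally-T cells now '.'): 19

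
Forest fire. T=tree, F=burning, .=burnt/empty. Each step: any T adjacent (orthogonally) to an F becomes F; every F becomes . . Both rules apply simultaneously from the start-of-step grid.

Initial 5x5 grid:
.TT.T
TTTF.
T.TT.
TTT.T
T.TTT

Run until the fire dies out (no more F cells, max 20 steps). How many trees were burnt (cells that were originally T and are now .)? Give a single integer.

Answer: 16

Derivation:
Step 1: +2 fires, +1 burnt (F count now 2)
Step 2: +3 fires, +2 burnt (F count now 3)
Step 3: +3 fires, +3 burnt (F count now 3)
Step 4: +3 fires, +3 burnt (F count now 3)
Step 5: +2 fires, +3 burnt (F count now 2)
Step 6: +2 fires, +2 burnt (F count now 2)
Step 7: +1 fires, +2 burnt (F count now 1)
Step 8: +0 fires, +1 burnt (F count now 0)
Fire out after step 8
Initially T: 17, now '.': 24
Total burnt (originally-T cells now '.'): 16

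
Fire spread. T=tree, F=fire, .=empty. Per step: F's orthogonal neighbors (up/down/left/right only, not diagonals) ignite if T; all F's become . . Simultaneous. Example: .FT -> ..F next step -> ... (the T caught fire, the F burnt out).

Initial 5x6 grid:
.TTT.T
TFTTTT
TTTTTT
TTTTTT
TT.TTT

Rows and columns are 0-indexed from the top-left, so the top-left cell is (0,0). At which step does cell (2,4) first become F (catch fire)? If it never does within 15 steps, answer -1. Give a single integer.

Step 1: cell (2,4)='T' (+4 fires, +1 burnt)
Step 2: cell (2,4)='T' (+5 fires, +4 burnt)
Step 3: cell (2,4)='T' (+6 fires, +5 burnt)
Step 4: cell (2,4)='F' (+4 fires, +6 burnt)
  -> target ignites at step 4
Step 5: cell (2,4)='.' (+4 fires, +4 burnt)
Step 6: cell (2,4)='.' (+2 fires, +4 burnt)
Step 7: cell (2,4)='.' (+1 fires, +2 burnt)
Step 8: cell (2,4)='.' (+0 fires, +1 burnt)
  fire out at step 8

4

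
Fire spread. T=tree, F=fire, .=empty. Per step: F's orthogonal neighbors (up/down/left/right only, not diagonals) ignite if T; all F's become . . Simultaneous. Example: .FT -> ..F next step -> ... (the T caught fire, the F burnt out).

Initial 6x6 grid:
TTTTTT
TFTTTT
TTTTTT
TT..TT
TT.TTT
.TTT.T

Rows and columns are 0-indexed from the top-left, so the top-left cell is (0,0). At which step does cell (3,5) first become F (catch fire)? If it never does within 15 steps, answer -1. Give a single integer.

Step 1: cell (3,5)='T' (+4 fires, +1 burnt)
Step 2: cell (3,5)='T' (+6 fires, +4 burnt)
Step 3: cell (3,5)='T' (+5 fires, +6 burnt)
Step 4: cell (3,5)='T' (+5 fires, +5 burnt)
Step 5: cell (3,5)='T' (+4 fires, +5 burnt)
Step 6: cell (3,5)='F' (+3 fires, +4 burnt)
  -> target ignites at step 6
Step 7: cell (3,5)='.' (+2 fires, +3 burnt)
Step 8: cell (3,5)='.' (+1 fires, +2 burnt)
Step 9: cell (3,5)='.' (+0 fires, +1 burnt)
  fire out at step 9

6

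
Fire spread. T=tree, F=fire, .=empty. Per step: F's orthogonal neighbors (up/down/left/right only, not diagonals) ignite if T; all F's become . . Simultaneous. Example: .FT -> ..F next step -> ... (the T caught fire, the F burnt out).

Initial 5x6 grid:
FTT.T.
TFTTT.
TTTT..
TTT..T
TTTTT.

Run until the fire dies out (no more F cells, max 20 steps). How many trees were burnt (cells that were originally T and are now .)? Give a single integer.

Answer: 19

Derivation:
Step 1: +4 fires, +2 burnt (F count now 4)
Step 2: +5 fires, +4 burnt (F count now 5)
Step 3: +5 fires, +5 burnt (F count now 5)
Step 4: +3 fires, +5 burnt (F count now 3)
Step 5: +1 fires, +3 burnt (F count now 1)
Step 6: +1 fires, +1 burnt (F count now 1)
Step 7: +0 fires, +1 burnt (F count now 0)
Fire out after step 7
Initially T: 20, now '.': 29
Total burnt (originally-T cells now '.'): 19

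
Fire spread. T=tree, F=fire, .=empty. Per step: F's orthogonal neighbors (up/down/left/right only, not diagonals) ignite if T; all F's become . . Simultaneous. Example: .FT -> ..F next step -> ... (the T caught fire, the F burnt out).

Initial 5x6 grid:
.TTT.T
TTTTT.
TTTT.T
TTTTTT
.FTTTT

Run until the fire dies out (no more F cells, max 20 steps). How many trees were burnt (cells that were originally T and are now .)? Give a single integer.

Step 1: +2 fires, +1 burnt (F count now 2)
Step 2: +4 fires, +2 burnt (F count now 4)
Step 3: +5 fires, +4 burnt (F count now 5)
Step 4: +6 fires, +5 burnt (F count now 6)
Step 5: +3 fires, +6 burnt (F count now 3)
Step 6: +3 fires, +3 burnt (F count now 3)
Step 7: +0 fires, +3 burnt (F count now 0)
Fire out after step 7
Initially T: 24, now '.': 29
Total burnt (originally-T cells now '.'): 23

Answer: 23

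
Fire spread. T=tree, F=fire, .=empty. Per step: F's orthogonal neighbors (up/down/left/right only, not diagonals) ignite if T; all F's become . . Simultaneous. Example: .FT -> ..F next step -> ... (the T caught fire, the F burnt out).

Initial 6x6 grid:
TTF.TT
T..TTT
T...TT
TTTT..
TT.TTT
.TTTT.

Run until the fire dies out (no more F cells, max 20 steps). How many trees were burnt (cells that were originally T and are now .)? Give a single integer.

Answer: 17

Derivation:
Step 1: +1 fires, +1 burnt (F count now 1)
Step 2: +1 fires, +1 burnt (F count now 1)
Step 3: +1 fires, +1 burnt (F count now 1)
Step 4: +1 fires, +1 burnt (F count now 1)
Step 5: +1 fires, +1 burnt (F count now 1)
Step 6: +2 fires, +1 burnt (F count now 2)
Step 7: +2 fires, +2 burnt (F count now 2)
Step 8: +2 fires, +2 burnt (F count now 2)
Step 9: +2 fires, +2 burnt (F count now 2)
Step 10: +2 fires, +2 burnt (F count now 2)
Step 11: +2 fires, +2 burnt (F count now 2)
Step 12: +0 fires, +2 burnt (F count now 0)
Fire out after step 12
Initially T: 24, now '.': 29
Total burnt (originally-T cells now '.'): 17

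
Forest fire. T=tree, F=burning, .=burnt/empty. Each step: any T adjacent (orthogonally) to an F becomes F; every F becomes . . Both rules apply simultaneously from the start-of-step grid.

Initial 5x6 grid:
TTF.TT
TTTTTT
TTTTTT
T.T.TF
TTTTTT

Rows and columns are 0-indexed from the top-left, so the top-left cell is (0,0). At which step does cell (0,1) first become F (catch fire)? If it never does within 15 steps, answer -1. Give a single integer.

Step 1: cell (0,1)='F' (+5 fires, +2 burnt)
  -> target ignites at step 1
Step 2: cell (0,1)='.' (+7 fires, +5 burnt)
Step 3: cell (0,1)='.' (+7 fires, +7 burnt)
Step 4: cell (0,1)='.' (+3 fires, +7 burnt)
Step 5: cell (0,1)='.' (+2 fires, +3 burnt)
Step 6: cell (0,1)='.' (+1 fires, +2 burnt)
Step 7: cell (0,1)='.' (+0 fires, +1 burnt)
  fire out at step 7

1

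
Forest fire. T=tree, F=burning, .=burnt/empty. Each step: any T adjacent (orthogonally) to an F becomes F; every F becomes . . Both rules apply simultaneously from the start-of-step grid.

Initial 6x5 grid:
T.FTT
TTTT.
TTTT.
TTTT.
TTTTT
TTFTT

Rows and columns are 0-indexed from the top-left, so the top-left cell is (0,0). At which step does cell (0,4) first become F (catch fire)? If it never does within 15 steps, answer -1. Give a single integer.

Step 1: cell (0,4)='T' (+5 fires, +2 burnt)
Step 2: cell (0,4)='F' (+9 fires, +5 burnt)
  -> target ignites at step 2
Step 3: cell (0,4)='.' (+7 fires, +9 burnt)
Step 4: cell (0,4)='.' (+3 fires, +7 burnt)
Step 5: cell (0,4)='.' (+0 fires, +3 burnt)
  fire out at step 5

2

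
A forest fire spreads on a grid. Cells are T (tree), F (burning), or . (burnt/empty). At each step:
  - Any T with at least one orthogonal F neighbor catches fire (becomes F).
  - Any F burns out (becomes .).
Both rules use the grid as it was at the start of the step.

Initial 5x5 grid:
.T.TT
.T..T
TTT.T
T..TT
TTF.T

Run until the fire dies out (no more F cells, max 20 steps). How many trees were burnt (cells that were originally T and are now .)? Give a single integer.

Answer: 8

Derivation:
Step 1: +1 fires, +1 burnt (F count now 1)
Step 2: +1 fires, +1 burnt (F count now 1)
Step 3: +1 fires, +1 burnt (F count now 1)
Step 4: +1 fires, +1 burnt (F count now 1)
Step 5: +1 fires, +1 burnt (F count now 1)
Step 6: +2 fires, +1 burnt (F count now 2)
Step 7: +1 fires, +2 burnt (F count now 1)
Step 8: +0 fires, +1 burnt (F count now 0)
Fire out after step 8
Initially T: 15, now '.': 18
Total burnt (originally-T cells now '.'): 8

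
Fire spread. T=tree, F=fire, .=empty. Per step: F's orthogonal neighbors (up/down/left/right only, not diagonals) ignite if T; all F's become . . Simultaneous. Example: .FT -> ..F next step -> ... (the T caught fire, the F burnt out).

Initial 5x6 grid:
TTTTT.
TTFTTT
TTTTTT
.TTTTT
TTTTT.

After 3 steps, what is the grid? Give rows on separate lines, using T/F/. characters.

Step 1: 4 trees catch fire, 1 burn out
  TTFTT.
  TF.FTT
  TTFTTT
  .TTTTT
  TTTTT.
Step 2: 7 trees catch fire, 4 burn out
  TF.FT.
  F...FT
  TF.FTT
  .TFTTT
  TTTTT.
Step 3: 8 trees catch fire, 7 burn out
  F...F.
  .....F
  F...FT
  .F.FTT
  TTFTT.

F...F.
.....F
F...FT
.F.FTT
TTFTT.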